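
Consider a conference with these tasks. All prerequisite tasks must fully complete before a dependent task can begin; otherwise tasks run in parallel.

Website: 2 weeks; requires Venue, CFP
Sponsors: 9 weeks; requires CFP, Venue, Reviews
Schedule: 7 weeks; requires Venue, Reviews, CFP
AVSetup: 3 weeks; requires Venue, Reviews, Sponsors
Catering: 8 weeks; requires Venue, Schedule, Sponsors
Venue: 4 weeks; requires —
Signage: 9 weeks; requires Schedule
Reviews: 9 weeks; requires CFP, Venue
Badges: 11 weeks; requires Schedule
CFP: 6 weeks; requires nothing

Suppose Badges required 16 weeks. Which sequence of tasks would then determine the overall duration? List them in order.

The binding path is CFP→Reviews→Schedule→Badges = 6+9+7+11 = 33; finish at 33 weeks.
Since Badges is critical, the +5 change carries straight to that chain (now 38 weeks).
The critical path is still CFP→Reviews→Schedule→Badges; finish is now 38 weeks.

CFP, Reviews, Schedule, Badges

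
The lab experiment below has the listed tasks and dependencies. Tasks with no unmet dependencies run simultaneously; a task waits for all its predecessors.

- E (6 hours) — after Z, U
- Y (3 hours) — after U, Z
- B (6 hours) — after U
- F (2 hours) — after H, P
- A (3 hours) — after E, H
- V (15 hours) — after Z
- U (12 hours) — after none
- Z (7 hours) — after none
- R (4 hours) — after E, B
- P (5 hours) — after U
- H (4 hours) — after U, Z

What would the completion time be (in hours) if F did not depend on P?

With the dependency in place, Z→V = 7+15 = 22 sets the finish at 22 hours.
Without P→F, F's earliest start moves from 17 to 16.
The longest chain is now Z→V = 7+15 = 22, so the plan takes 22 hours.

22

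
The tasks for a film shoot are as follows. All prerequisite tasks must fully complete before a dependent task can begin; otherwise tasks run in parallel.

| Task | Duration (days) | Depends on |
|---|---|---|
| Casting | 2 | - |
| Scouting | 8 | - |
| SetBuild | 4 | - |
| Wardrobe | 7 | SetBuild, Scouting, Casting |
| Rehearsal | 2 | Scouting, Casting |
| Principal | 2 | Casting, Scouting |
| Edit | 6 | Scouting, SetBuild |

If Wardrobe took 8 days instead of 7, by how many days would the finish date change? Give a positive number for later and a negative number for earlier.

1

Actual critical path: Scouting→Wardrobe = 8+7 = 15 ⇒ 15 days.
Wardrobe lies on that path, so at 8 days the path becomes 16 days.
That remains the longest chain; total 16 days.
Change in finish: 16 − 15 = +1 days.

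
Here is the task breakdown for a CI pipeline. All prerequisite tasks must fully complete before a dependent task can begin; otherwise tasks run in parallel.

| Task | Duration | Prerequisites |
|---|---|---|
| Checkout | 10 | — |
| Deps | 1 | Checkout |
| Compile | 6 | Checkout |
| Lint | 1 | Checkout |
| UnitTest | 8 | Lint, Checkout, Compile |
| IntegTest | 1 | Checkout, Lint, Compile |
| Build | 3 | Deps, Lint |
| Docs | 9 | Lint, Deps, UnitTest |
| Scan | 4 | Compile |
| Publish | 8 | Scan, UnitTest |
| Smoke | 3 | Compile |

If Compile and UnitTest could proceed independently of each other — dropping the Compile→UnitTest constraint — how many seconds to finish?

28

With the dependency in place, Checkout→Compile→UnitTest→Docs = 10+6+8+9 = 33 sets the finish at 33 seconds.
Without Compile→UnitTest, UnitTest's earliest start moves from 16 to 11.
New critical path: Checkout→Compile→Scan→Publish = 10+6+4+8 = 28 ⇒ 28 seconds.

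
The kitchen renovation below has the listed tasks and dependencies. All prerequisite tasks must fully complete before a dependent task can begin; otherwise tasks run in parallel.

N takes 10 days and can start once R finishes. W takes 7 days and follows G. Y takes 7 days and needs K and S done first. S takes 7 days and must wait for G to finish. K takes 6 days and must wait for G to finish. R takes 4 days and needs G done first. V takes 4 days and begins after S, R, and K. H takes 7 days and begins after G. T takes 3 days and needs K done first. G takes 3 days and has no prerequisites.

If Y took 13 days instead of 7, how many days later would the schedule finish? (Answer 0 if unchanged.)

6

Actual critical path: G→S→Y = 3+7+7 = 17 ⇒ 17 days.
Since Y is critical, the +6 change carries straight to that chain (now 23 days).
No other chain overtakes it, so the finish is 23 days.
Change in finish: 23 − 17 = +6 days.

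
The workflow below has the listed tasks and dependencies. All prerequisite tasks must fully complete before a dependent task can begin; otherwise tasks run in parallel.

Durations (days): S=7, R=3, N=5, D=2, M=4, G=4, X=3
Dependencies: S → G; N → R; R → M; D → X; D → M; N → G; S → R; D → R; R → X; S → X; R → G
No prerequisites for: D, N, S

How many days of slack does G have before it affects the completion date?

0

Critical path: S→R→G = 7+3+4 = 14, so the finish is 14 days.
The longest chain containing G totals 14 days.
So G can slip 14 − 14 = 0 days.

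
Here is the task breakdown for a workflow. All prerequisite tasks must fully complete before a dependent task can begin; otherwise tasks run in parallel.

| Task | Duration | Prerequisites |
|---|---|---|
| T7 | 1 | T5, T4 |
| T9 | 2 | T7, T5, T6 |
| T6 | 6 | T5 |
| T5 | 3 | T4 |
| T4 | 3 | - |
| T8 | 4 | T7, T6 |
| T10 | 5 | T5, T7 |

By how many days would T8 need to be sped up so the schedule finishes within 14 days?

Current finish: 16 days; target: 14.
T8 is on every critical path, so each day cut from T8 cuts the finish by one (this holds down to a finish of 14).
Need 16 − 14 = 2 days off T8 → T8 becomes 2 days, finish becomes 14.

2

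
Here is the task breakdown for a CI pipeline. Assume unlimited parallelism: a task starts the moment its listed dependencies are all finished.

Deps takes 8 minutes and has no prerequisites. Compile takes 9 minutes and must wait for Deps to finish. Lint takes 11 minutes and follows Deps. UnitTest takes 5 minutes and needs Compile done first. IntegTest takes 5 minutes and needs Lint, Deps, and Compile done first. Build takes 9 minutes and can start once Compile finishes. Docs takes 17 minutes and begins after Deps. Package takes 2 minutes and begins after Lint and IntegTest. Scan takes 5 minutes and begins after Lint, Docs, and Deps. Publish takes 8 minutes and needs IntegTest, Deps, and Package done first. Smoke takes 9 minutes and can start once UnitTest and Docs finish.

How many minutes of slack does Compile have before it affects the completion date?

Critical path: Deps→Lint→IntegTest→Package→Publish = 8+11+5+2+8 = 34, so the finish is 34 minutes.
Longest path through Compile: 32 minutes (earliest finish 17, latest finish 19).
Float = 34 − 32 = 2.

2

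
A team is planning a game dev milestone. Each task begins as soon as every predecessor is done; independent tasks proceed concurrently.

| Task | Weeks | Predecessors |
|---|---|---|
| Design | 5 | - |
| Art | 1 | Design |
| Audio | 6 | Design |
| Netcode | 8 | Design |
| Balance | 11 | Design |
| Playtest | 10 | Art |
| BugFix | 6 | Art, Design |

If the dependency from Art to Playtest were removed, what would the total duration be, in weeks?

Before: longest chain Design→Art→Playtest = 5+1+10 = 16, finish 16.
Without Art→Playtest, Playtest's earliest start moves from 6 to 0.
After: Design→Balance = 5+11 = 16 → 16 weeks.

16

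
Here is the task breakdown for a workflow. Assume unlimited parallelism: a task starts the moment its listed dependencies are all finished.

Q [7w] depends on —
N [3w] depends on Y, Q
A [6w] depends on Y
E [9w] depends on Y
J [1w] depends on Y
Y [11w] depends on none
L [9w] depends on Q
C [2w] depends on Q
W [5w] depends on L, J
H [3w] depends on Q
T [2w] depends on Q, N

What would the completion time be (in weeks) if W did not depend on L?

20

With the dependency in place, Q→L→W = 7+9+5 = 21 sets the finish at 21 weeks.
Without L→W, W's earliest start moves from 16 to 12.
The longest chain is now Y→E = 11+9 = 20, so the schedule takes 20 weeks.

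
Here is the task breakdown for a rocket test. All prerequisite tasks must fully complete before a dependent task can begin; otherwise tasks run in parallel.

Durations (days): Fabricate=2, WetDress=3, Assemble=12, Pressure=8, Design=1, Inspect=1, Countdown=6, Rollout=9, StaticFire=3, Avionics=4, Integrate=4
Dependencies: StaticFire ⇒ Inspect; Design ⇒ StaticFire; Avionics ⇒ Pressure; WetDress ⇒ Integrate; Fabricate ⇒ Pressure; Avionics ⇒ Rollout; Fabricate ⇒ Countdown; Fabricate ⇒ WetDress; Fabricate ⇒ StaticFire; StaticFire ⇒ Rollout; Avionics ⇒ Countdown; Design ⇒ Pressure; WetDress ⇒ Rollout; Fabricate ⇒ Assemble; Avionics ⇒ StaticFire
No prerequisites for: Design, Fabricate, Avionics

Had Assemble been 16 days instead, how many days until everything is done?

18

Baseline: Avionics→StaticFire→Rollout = 4+3+9 = 16 → 16 days.
Assemble is off the critical path — its longest chain is 14 days, giving 2 of slack.
The binding chain switches to Fabricate→Assemble = 2+16 = 18; finish 18 days.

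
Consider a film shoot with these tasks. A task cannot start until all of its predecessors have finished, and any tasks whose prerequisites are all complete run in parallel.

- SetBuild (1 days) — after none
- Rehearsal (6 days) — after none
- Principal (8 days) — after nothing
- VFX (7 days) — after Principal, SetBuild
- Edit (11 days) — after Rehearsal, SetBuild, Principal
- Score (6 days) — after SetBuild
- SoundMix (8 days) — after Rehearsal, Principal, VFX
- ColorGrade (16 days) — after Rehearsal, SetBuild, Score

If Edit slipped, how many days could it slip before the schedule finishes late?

4

The longest chain is SetBuild→Score→ColorGrade = 1+6+16 = 23; overall finish 23 days.
The longest chain containing Edit totals 19 days.
Slack of Edit = 12 − 8 = 4 days.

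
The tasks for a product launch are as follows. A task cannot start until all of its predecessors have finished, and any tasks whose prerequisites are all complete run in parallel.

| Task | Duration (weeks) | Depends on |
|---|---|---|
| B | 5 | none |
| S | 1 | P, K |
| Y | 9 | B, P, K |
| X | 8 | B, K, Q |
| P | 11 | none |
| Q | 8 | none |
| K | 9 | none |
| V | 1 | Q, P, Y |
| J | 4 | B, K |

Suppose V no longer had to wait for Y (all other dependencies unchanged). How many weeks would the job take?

20

Original critical path: P→Y→V = 11+9+1 = 21 ⇒ 21 weeks.
Without Y→V, V's earliest start moves from 20 to 11.
The longest chain is now P→Y = 11+9 = 20, so the job takes 20 weeks.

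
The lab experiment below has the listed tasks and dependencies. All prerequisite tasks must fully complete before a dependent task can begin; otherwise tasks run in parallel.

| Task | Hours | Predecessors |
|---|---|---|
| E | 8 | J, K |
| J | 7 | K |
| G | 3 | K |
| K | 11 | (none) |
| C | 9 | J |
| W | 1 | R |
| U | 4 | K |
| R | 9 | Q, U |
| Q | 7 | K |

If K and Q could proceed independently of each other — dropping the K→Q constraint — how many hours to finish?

Before: longest chain K→Q→R→W = 11+7+9+1 = 28, finish 28.
Without K→Q, Q's earliest start moves from 11 to 0.
The longest chain is now K→J→C = 11+7+9 = 27, so the job takes 27 hours.

27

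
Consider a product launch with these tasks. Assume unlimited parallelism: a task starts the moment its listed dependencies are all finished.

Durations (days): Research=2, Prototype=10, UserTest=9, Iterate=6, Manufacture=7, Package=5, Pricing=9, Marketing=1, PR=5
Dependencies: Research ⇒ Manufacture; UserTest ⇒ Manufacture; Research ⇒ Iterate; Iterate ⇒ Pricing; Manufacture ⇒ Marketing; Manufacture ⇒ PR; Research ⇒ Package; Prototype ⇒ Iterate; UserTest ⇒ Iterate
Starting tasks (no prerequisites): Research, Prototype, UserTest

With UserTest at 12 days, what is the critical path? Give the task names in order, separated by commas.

UserTest, Iterate, Pricing

Critical path before the change: Prototype→Iterate→Pricing = 10+6+9 = 25 giving 25 days.
UserTest is off the critical path — its longest chain is 24 days, giving 1 of slack.
Now UserTest→Iterate→Pricing = 12+6+9 = 27 is longest, so the finish becomes 27 days.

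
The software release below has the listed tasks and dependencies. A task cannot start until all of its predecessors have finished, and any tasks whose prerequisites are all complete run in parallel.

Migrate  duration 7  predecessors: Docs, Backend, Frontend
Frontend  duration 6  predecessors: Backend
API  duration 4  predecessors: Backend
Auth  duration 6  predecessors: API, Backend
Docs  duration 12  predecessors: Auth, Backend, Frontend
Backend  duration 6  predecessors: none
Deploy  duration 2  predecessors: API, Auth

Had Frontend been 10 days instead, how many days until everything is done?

35

Actual critical path: Backend→API→Auth→Docs→Migrate = 6+4+6+12+7 = 35 ⇒ 35 days.
Frontend has 4 days of float (longest path through it is 31).
The binding chain switches to Backend→Frontend→Docs→Migrate = 6+10+12+7 = 35; finish 35 days.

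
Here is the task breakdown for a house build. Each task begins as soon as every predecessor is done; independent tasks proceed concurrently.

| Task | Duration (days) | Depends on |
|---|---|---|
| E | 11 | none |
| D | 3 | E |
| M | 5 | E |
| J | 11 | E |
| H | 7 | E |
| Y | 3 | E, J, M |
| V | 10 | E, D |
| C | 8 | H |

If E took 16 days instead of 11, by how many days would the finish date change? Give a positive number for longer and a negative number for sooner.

5

Actual critical path: E→H→C = 11+7+8 = 26 ⇒ 26 days.
E lies on that path, so at 16 days the path becomes 31 days.
No other chain overtakes it, so the finish is 31 days.
Change in finish: 31 − 26 = +5 days.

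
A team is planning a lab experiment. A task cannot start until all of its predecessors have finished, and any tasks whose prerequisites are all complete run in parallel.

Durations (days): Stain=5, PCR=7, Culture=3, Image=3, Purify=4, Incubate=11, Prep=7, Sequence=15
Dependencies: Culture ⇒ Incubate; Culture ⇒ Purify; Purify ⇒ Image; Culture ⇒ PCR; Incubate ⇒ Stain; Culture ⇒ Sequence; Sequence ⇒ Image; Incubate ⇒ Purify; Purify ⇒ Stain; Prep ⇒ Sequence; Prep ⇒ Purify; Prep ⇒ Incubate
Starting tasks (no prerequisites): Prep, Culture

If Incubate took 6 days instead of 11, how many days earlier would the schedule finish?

2

Baseline: Prep→Incubate→Purify→Stain = 7+11+4+5 = 27 → 27 days.
Incubate lies on that path, so at 6 days the path becomes 22 days.
Now Prep→Sequence→Image = 7+15+3 = 25 is longest, so the finish becomes 25 days.
Change in finish: 25 − 27 = -2 days.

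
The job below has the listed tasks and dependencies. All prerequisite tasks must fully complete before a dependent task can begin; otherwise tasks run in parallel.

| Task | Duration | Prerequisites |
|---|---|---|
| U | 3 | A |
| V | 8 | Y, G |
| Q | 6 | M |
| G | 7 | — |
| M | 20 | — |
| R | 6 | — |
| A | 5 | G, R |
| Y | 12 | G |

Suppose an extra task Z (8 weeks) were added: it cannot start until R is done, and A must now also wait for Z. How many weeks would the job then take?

27

Originally the job takes 27 weeks.
With Z inserted, A now waits for max(G, R, Z).
New critical path: G→Y→V = 7+12+8 = 27 ⇒ 27 weeks.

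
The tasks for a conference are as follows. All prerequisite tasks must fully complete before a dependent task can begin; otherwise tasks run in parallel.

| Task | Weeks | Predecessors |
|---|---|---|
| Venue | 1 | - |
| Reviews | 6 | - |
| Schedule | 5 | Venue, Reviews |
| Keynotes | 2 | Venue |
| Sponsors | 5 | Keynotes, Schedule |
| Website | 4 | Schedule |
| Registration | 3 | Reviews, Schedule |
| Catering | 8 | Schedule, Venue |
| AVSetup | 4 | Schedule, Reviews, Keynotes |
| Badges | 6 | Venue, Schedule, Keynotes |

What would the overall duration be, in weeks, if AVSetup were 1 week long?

19

Baseline: Reviews→Schedule→Catering = 6+5+8 = 19 → 19 weeks.
AVSetup has 4 weeks of float (longest path through it is 15).
No other chain overtakes it, so the finish is 19 weeks.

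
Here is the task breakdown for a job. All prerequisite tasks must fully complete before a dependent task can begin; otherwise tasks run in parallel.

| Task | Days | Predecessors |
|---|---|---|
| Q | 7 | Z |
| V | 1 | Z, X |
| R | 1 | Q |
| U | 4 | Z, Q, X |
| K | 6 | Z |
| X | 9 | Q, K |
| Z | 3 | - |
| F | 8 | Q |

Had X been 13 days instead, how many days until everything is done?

27

Actual critical path: Z→Q→X→U = 3+7+9+4 = 23 ⇒ 23 days.
Since X is critical, the +4 change carries straight to that chain (now 27 days).
No other chain overtakes it, so the finish is 27 days.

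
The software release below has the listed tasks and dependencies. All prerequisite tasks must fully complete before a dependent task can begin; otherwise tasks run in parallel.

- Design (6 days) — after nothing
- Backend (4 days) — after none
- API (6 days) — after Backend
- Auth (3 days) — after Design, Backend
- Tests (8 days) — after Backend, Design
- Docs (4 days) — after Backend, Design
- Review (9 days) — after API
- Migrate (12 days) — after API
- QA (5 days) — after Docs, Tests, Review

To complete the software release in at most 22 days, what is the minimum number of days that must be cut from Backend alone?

2

Current finish: 24 days; target: 22.
Backend is on every critical path, so each day cut from Backend cuts the finish by one (this holds down to a finish of 21).
Need 24 − 22 = 2 days off Backend → Backend becomes 2 days, finish becomes 22.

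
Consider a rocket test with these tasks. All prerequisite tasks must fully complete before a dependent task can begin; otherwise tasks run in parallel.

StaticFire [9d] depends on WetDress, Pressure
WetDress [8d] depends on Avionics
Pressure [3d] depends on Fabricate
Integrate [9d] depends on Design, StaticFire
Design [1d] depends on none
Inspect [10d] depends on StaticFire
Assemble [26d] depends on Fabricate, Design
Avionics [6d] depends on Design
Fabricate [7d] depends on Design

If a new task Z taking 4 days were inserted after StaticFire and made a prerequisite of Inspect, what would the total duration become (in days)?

Originally the schedule takes 34 days.
With Z inserted, Inspect now waits for max(StaticFire, Z).
New critical path: Design→Avionics→WetDress→StaticFire→Z→Inspect = 1+6+8+9+4+10 = 38 ⇒ 38 days.

38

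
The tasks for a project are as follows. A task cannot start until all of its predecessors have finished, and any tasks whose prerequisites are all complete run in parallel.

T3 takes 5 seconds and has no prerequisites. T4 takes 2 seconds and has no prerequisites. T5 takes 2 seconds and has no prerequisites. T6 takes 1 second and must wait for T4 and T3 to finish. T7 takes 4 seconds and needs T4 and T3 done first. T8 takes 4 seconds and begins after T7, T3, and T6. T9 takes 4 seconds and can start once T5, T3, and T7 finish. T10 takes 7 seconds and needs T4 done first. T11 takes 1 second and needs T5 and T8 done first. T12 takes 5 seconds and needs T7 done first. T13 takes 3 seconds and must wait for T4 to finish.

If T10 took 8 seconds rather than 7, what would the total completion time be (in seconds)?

Critical path before the change: T3→T7→T8→T11 = 5+4+4+1 = 14 giving 14 seconds.
T10 has 5 seconds of float (longest path through it is 9).
No other chain overtakes it, so the finish is 14 seconds.

14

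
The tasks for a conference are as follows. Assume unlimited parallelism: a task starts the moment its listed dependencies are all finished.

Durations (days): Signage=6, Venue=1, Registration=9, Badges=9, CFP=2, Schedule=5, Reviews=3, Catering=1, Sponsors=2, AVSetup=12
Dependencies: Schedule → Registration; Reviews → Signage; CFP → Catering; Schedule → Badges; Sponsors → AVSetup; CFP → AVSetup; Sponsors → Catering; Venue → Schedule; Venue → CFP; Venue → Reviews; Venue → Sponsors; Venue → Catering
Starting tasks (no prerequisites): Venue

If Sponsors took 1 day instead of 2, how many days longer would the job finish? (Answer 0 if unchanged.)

The binding path is Venue→Sponsors→AVSetup = 1+2+12 = 15; finish at 15 days.
Sponsors lies on that path, so at 1 day the path becomes 14 days.
New critical path: Venue→CFP→AVSetup = 1+2+12 = 15 ⇒ 15 days.
Change in finish: 15 − 15 = +0 days.

0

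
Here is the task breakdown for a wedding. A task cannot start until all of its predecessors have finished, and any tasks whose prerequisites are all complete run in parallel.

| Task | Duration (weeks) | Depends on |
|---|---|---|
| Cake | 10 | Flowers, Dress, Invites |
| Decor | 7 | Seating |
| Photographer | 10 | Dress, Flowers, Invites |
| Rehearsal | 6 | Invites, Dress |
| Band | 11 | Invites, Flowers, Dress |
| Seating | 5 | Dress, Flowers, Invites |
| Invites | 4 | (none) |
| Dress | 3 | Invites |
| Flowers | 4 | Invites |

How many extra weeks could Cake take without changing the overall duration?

2

The longest chain is Invites→Flowers→Seating→Decor = 4+4+5+7 = 20; overall finish 20 weeks.
The longest chain containing Cake totals 18 weeks.
So Cake can slip 20 − 18 = 2 weeks.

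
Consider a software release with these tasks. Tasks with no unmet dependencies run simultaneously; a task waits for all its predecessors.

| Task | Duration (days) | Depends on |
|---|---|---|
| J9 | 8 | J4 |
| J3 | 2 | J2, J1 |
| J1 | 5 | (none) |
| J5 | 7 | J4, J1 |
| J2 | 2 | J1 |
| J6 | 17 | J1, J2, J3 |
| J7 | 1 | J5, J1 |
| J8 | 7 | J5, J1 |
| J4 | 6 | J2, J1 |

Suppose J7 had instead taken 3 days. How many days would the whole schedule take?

27

As given, the longest chain is J1→J2→J4→J5→J8 = 5+2+6+7+7 = 27, so the finish is 27 days.
J7 has 6 days of float (longest path through it is 21).
No other chain overtakes it, so the finish is 27 days.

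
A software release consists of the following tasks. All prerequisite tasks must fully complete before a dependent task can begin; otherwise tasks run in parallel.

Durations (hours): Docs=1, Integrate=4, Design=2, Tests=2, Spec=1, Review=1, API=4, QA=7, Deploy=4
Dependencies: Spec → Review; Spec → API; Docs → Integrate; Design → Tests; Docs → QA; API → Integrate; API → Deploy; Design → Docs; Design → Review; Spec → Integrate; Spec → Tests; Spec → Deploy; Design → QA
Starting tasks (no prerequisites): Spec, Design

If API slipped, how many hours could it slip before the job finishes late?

Critical path: Design→Docs→QA = 2+1+7 = 10, so the finish is 10 hours.
The longest chain containing API totals 9 hours.
Float = 10 − 9 = 1.

1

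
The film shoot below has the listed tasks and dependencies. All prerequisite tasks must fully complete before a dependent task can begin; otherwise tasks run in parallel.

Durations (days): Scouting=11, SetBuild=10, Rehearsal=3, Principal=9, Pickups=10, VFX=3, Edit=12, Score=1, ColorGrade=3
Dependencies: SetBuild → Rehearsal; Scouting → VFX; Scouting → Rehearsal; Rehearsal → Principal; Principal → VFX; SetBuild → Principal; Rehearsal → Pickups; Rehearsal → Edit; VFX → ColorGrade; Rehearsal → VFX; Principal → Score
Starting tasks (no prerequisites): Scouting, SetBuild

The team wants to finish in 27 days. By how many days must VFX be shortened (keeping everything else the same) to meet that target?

2

Current finish: 29 days; target: 27.
VFX is on every critical path, so each day cut from VFX cuts the finish by one (this holds down to a finish of 27).
Need 29 − 27 = 2 days off VFX → VFX becomes 1 day, finish becomes 27.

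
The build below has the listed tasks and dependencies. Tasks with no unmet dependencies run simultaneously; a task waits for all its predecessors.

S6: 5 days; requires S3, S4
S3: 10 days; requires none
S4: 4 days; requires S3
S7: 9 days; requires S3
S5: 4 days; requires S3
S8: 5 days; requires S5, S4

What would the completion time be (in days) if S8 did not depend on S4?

Before: longest chain S3→S4→S6 = 10+4+5 = 19, finish 19.
Dropping S4→S8 doesn't change S8's earliest start (14); another predecessor still binds.
The longest chain is now S3→S4→S6 = 10+4+5 = 19, so the schedule takes 19 days.

19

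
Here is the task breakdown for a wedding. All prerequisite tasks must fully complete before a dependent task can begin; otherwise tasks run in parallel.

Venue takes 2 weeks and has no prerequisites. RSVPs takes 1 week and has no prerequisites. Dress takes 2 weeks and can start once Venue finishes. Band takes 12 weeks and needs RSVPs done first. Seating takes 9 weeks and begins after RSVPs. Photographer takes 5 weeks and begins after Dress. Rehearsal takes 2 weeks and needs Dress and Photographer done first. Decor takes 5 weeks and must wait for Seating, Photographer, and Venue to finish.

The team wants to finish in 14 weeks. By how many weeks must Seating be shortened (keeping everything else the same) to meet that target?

1

Current finish: 15 weeks; target: 14.
Seating is on every critical path, so each week cut from Seating cuts the finish by one (this holds down to a finish of 14).
Need 15 − 14 = 1 week off Seating → Seating becomes 8 weeks, finish becomes 14.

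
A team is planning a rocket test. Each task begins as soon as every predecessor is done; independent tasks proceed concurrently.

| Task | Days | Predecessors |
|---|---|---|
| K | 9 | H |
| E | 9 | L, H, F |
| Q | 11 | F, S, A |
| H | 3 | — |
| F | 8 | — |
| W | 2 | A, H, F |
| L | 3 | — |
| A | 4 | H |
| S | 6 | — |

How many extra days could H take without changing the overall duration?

F→Q = 8+11 = 19 sets the makespan at 19 days.
The longest chain containing H totals 18 days.
Float = 19 − 18 = 1.

1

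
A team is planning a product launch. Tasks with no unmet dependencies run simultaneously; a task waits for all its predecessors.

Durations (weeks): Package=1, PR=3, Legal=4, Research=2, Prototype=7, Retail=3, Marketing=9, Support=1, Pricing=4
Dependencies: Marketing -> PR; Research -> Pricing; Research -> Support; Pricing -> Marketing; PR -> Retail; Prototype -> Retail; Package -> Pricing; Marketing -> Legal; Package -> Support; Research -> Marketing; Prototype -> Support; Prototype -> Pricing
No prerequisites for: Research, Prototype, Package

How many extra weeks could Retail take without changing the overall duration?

0

The longest chain is Prototype→Pricing→Marketing→PR→Retail = 7+4+9+3+3 = 26; overall finish 26 weeks.
Longest path through Retail: 26 weeks (earliest finish 26, latest finish 26).
So Retail can slip 26 − 26 = 0 weeks.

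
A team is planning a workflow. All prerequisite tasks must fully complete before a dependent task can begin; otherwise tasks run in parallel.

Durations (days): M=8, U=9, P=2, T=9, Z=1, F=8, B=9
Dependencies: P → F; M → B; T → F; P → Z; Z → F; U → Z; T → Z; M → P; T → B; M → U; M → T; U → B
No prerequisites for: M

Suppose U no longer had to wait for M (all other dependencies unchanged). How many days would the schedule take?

With the dependency in place, M→U→Z→F = 8+9+1+8 = 26 sets the finish at 26 days.
Without M→U, U's earliest start moves from 8 to 0.
The longest chain is now M→T→Z→F = 8+9+1+8 = 26, so the schedule takes 26 days.

26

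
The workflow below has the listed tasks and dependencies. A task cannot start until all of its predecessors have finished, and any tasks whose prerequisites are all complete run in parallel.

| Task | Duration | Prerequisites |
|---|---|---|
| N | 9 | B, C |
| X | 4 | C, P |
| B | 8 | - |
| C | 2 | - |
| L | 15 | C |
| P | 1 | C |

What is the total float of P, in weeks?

Critical path: C→L = 2+15 = 17, so the finish is 17 weeks.
P finishes as early as 3 and must finish by 13.
So P can slip 13 − 3 = 10 weeks.

10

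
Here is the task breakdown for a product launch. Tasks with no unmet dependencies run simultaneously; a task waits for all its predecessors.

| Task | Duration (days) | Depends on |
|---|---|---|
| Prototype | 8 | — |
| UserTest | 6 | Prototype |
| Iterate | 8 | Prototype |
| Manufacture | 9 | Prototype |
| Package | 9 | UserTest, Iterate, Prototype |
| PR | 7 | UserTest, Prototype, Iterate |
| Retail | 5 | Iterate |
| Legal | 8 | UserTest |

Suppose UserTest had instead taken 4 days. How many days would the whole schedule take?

25

The binding path is Prototype→Iterate→Package = 8+8+9 = 25; finish at 25 days.
UserTest is off the critical path — its longest chain is 23 days, giving 2 of slack.
No other chain overtakes it, so the finish is 25 days.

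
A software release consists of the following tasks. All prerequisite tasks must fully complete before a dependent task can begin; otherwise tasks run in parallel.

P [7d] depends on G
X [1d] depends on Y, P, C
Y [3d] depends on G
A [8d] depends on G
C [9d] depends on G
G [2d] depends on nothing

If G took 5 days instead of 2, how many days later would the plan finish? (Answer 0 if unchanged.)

3

Baseline: G→C→X = 2+9+1 = 12 → 12 days.
G lies on that path, so at 5 days the path becomes 15 days.
No other chain overtakes it, so the finish is 15 days.
Change in finish: 15 − 12 = +3 days.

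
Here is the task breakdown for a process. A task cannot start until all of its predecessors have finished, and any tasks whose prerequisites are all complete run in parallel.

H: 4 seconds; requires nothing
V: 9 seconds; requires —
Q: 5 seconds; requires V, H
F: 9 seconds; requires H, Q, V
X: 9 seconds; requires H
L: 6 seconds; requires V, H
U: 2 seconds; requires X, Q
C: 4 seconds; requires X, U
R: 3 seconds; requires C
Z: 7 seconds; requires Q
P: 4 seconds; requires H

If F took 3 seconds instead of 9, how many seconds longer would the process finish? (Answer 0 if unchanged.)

0

The binding path is V→Q→F = 9+5+9 = 23; finish at 23 seconds.
Since F is critical, the -6 change carries straight to that chain (now 17 seconds).
Now V→Q→U→C→R = 9+5+2+4+3 = 23 is longest, so the finish becomes 23 seconds.
Change in finish: 23 − 23 = +0 seconds.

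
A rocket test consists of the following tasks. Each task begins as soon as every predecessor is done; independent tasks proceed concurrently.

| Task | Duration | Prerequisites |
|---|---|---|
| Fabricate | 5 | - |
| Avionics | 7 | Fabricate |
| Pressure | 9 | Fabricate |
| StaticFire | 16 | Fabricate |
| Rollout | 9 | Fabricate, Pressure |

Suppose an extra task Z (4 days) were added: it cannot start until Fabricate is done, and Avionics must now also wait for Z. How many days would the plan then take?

23

Originally the plan takes 23 days.
With Z inserted, Avionics now waits for max(Fabricate, Z).
New critical path: Fabricate→Pressure→Rollout = 5+9+9 = 23 ⇒ 23 days.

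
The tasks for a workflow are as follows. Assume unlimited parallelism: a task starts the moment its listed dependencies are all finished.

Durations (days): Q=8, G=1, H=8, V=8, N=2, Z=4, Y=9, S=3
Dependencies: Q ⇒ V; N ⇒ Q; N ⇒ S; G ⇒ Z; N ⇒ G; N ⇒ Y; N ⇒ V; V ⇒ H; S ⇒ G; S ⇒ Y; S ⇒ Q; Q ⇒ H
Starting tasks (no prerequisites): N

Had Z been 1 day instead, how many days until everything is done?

Baseline: N→S→Q→V→H = 2+3+8+8+8 = 29 → 29 days.
The longest path through Z is only 10 days, so Z has float 19.
The critical path is still N→S→Q→V→H; finish is now 29 days.

29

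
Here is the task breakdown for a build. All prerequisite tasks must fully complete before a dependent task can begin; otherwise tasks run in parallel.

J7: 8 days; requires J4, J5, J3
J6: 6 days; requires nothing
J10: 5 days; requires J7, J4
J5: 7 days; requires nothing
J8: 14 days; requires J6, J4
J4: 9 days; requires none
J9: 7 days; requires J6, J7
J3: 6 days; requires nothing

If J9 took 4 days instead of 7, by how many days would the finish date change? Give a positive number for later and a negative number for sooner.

The binding path is J4→J7→J9 = 9+8+7 = 24; finish at 24 days.
Since J9 is critical, the -3 change carries straight to that chain (now 21 days).
New critical path: J4→J8 = 9+14 = 23 ⇒ 23 days.
Change in finish: 23 − 24 = -1 days.

-1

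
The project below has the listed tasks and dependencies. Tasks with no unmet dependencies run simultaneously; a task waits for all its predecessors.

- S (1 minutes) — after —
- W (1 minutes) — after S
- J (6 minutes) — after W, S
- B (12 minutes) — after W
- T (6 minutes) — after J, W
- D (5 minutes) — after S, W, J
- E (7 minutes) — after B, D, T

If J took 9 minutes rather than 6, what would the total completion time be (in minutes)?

24

Critical path before the change: S→W→J→T→E = 1+1+6+6+7 = 21 giving 21 minutes.
Since J is critical, the +3 change carries straight to that chain (now 24 minutes).
No other chain overtakes it, so the finish is 24 minutes.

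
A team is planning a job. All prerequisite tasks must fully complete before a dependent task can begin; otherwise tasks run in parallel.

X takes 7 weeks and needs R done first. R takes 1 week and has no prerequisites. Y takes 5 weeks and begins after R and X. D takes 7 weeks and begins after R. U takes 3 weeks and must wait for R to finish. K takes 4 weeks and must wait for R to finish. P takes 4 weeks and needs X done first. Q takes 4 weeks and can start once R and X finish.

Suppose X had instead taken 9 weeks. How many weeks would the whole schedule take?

As given, the longest chain is R→X→Y = 1+7+5 = 13, so the finish is 13 weeks.
Since X is critical, the +2 change carries straight to that chain (now 15 weeks).
No other chain overtakes it, so the finish is 15 weeks.

15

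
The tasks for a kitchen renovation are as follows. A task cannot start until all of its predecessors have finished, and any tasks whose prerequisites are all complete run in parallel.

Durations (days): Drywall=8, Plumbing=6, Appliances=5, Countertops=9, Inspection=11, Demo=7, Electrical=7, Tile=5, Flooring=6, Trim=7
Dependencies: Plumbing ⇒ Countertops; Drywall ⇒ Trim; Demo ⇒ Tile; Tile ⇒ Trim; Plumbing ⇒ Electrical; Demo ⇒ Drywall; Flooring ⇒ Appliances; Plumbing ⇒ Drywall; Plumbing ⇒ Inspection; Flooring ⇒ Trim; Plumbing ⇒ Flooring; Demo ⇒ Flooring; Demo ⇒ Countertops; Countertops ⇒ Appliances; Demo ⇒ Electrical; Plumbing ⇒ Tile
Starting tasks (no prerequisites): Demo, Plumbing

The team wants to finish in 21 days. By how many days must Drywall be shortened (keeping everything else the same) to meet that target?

Current finish: 22 days; target: 21.
Drywall is on every critical path, so each day cut from Drywall cuts the finish by one (this holds down to a finish of 21).
Need 22 − 21 = 1 day off Drywall → Drywall becomes 7 days, finish becomes 21.

1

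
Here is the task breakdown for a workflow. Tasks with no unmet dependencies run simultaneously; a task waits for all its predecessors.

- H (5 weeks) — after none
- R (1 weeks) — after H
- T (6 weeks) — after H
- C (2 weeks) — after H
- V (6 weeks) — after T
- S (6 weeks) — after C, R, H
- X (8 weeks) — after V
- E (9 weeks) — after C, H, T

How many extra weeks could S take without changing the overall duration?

12

H→T→V→X = 5+6+6+8 = 25 sets the makespan at 25 weeks.
S finishes as early as 13 and must finish by 25.
So S can slip 25 − 13 = 12 weeks.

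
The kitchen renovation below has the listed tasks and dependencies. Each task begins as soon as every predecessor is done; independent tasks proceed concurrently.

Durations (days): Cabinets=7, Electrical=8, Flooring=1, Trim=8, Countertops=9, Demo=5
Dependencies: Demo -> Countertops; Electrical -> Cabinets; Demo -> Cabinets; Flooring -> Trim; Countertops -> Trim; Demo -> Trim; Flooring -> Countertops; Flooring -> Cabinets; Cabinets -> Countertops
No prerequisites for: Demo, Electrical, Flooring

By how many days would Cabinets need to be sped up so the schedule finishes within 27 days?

Current finish: 32 days; target: 27.
Cabinets is on every critical path, so each day cut from Cabinets cuts the finish by one (this holds down to a finish of 26).
Need 32 − 27 = 5 days off Cabinets → Cabinets becomes 2 days, finish becomes 27.

5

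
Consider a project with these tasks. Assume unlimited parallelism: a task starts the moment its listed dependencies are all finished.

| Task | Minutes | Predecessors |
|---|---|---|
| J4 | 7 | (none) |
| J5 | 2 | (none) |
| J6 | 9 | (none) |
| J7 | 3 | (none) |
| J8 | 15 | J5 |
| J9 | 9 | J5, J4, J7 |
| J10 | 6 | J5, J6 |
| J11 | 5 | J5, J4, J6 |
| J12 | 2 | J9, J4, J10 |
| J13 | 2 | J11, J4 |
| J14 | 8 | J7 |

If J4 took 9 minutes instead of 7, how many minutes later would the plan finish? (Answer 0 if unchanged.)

As given, the longest chain is J4→J9→J12 = 7+9+2 = 18, so the finish is 18 minutes.
Since J4 is critical, the +2 change carries straight to that chain (now 20 minutes).
No other chain overtakes it, so the finish is 20 minutes.
Change in finish: 20 − 18 = +2 minutes.

2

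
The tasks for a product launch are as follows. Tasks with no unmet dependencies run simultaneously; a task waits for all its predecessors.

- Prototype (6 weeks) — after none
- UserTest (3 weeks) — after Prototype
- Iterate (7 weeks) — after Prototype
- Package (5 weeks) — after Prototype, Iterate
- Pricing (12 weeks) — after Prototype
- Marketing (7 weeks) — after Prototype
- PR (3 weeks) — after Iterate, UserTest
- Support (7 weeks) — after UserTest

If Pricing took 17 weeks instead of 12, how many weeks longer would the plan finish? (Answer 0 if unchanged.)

Critical path before the change: Prototype→Pricing = 6+12 = 18 giving 18 weeks.
Pricing lies on that path, so at 17 weeks the path becomes 23 weeks.
No other chain overtakes it, so the finish is 23 weeks.
Change in finish: 23 − 18 = +5 weeks.

5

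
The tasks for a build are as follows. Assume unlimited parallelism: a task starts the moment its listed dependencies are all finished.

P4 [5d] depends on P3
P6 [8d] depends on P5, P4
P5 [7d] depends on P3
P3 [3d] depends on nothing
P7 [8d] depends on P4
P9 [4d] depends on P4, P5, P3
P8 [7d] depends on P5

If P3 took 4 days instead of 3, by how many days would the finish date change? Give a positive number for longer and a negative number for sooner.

1

Actual critical path: P3→P5→P6 = 3+7+8 = 18 ⇒ 18 days.
P3 lies on that path, so at 4 days the path becomes 19 days.
No other chain overtakes it, so the finish is 19 days.
Change in finish: 19 − 18 = +1 days.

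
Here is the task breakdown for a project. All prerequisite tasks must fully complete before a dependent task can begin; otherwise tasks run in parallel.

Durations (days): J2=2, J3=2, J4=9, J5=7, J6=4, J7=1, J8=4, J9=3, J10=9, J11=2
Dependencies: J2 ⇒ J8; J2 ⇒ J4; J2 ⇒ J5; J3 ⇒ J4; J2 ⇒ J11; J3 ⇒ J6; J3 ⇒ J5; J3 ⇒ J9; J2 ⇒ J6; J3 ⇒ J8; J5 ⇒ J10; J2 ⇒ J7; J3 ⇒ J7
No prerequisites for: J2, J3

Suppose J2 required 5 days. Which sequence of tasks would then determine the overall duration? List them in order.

J2, J5, J10

Critical path before the change: J2→J5→J10 = 2+7+9 = 18 giving 18 days.
J2 is on the critical path; changing it to 5 makes that path 21 days.
No other chain overtakes it, so the finish is 21 days.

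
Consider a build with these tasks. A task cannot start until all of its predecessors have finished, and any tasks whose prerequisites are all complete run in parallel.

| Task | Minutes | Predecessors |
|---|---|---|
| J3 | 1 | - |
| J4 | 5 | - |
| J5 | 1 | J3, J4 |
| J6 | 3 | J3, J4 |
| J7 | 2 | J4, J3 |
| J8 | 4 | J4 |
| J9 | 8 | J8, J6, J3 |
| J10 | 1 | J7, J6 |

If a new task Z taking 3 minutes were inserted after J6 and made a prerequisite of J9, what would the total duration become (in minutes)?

19

Originally the job takes 17 minutes.
With Z inserted, J9 now waits for max(J8, J6, J3, Z).
New critical path: J4→J6→Z→J9 = 5+3+3+8 = 19 ⇒ 19 minutes.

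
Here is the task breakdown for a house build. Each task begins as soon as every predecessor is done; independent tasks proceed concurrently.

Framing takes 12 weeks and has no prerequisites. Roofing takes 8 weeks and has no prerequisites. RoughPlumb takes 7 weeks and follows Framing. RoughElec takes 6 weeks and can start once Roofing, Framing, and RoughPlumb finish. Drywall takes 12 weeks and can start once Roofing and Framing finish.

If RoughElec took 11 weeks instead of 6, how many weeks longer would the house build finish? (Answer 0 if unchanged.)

As given, the longest chain is Framing→RoughPlumb→RoughElec = 12+7+6 = 25, so the finish is 25 weeks.
RoughElec is on the critical path; changing it to 11 makes that path 30 weeks.
The critical path is still Framing→RoughPlumb→RoughElec; finish is now 30 weeks.
Change in finish: 30 − 25 = +5 weeks.

5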